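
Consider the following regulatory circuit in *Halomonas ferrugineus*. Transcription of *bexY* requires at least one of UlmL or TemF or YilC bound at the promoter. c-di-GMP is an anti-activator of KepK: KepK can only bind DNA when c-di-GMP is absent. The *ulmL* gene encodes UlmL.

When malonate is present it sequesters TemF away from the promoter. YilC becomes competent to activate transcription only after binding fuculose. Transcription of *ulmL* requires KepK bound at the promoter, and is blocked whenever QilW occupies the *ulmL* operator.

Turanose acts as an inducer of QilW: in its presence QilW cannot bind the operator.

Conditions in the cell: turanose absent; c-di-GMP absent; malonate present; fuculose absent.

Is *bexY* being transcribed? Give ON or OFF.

OFF

c-di-GMP is absent, so KepK is active.
Turanose is absent, so QilW is active.
With repressor QilW bound, *ulmL* is not transcribed.
So UlmL is not produced.
Malonate is present, so TemF is inactive.
Fuculose is absent, so YilC is inactive.
No activator is available at the *bexY* promoter, so *bexY* is not transcribed.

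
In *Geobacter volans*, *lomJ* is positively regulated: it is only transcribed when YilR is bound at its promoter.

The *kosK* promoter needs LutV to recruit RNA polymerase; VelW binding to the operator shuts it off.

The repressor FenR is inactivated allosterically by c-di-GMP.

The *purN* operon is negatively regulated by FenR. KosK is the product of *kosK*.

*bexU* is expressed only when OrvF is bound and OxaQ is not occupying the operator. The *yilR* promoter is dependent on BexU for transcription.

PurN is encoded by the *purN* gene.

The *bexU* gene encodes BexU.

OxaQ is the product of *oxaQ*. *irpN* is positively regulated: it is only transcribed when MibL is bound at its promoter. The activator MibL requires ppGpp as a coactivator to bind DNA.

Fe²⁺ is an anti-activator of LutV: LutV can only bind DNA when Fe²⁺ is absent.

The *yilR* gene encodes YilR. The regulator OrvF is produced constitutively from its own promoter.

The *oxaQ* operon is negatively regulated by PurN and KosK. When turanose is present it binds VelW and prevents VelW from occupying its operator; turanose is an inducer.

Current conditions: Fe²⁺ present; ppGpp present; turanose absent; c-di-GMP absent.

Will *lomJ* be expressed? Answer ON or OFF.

c-di-GMP is absent, so FenR is active.
With repressor FenR bound, *purN* is not transcribed.
So PurN is not produced.
Fe²⁺ is present, so LutV is inactive.
Turanose is absent, so VelW is active.
With repressor VelW bound, *kosK* is not transcribed.
So KosK is not produced.
With no repressor bound, *oxaQ* is transcribed.
So OxaQ is produced and active.
OrvF is produced constitutively and is active.
With repressor OxaQ bound, *bexU* is not transcribed.
So BexU is not produced.
Required activator BexU is absent, so *yilR* is not transcribed.
So YilR is not produced.
Required activator YilR is absent, so *lomJ* is not transcribed.

OFF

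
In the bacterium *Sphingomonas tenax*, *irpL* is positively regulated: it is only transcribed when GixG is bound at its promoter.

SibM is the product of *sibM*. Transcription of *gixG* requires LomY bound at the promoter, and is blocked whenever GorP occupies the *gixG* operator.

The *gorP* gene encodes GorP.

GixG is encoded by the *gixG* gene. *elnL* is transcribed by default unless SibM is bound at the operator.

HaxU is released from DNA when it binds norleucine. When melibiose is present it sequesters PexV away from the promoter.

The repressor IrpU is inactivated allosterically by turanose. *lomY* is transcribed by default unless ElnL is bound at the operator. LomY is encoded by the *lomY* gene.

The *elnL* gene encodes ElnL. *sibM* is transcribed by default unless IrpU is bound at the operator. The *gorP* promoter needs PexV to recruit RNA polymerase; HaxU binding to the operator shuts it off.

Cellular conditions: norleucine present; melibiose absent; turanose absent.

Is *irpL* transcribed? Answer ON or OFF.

Turanose is absent, so IrpU is active.
With repressor IrpU bound, *sibM* is not transcribed.
So SibM is not produced.
With no repressor bound, *elnL* is transcribed.
So ElnL is produced and active.
With repressor ElnL bound, *lomY* is not transcribed.
So LomY is not produced.
Melibiose is absent, so PexV is active.
Norleucine is present, so HaxU is inactive.
No repressor is bound and PexV is active, so *gorP* is transcribed.
So GorP is produced and active.
With repressor GorP bound, *gixG* is not transcribed.
So GixG is not produced.
Required activator GixG is absent, so *irpL* is not transcribed.

OFF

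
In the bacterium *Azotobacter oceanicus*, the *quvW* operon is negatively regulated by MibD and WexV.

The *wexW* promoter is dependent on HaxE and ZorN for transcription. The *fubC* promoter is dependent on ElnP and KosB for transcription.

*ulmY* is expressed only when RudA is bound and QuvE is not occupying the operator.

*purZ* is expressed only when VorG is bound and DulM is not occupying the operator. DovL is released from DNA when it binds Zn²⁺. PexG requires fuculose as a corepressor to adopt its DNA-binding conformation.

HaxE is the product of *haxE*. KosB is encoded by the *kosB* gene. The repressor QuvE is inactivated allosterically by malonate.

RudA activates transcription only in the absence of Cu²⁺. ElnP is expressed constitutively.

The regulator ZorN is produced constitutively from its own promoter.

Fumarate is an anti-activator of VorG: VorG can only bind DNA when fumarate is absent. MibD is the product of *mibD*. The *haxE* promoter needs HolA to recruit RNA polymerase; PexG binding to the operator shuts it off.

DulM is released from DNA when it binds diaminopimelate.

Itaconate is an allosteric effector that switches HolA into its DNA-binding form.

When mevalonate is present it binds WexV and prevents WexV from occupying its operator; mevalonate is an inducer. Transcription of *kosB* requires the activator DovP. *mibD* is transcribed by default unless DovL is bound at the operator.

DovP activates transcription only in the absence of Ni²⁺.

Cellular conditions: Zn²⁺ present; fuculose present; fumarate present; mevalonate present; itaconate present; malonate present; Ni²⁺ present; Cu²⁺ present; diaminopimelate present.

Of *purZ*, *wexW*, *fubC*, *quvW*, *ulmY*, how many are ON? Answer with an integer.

Fumarate is present, so VorG is inactive.
Diaminopimelate is present, so DulM is inactive.
Required activator VorG is absent, so *purZ* is not transcribed.
→ *purZ* is OFF.
Fuculose is present, so PexG is active.
Itaconate is present, so HolA is active.
With repressor PexG bound, *haxE* is not transcribed.
So HaxE is not produced.
ZorN is produced constitutively and is active.
Required activator HaxE is absent, so *wexW* is not transcribed.
→ *wexW* is OFF.
ElnP is produced constitutively and is active.
Ni²⁺ is present, so DovP is inactive.
Required activator DovP is absent, so *kosB* is not transcribed.
So KosB is not produced.
Required activator KosB is absent, so *fubC* is not transcribed.
→ *fubC* is OFF.
Zn²⁺ is present, so DovL is inactive.
With no repressor bound, *mibD* is transcribed.
So MibD is produced and active.
Mevalonate is present, so WexV is inactive.
With repressor MibD bound, *quvW* is not transcribed.
→ *quvW* is OFF.
Cu²⁺ is present, so RudA is inactive.
Malonate is present, so QuvE is inactive.
Required activator RudA is absent, so *ulmY* is not transcribed.
→ *ulmY* is OFF.
0 of the 5 genes are transcribed.

0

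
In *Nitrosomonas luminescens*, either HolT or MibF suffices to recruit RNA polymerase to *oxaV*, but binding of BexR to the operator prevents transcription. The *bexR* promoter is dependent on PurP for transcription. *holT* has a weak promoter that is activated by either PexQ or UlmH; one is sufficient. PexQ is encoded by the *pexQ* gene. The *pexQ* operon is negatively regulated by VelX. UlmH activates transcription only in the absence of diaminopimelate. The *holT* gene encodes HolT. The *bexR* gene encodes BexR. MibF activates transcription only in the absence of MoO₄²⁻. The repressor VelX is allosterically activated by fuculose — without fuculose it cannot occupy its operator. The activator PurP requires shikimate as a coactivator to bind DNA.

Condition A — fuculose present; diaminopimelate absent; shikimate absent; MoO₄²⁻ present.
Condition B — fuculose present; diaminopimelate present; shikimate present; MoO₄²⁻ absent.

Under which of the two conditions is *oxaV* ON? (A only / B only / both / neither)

A only

Condition A:
Fuculose is present, so VelX is active.
With repressor VelX bound, *pexQ* is not transcribed.
So PexQ is not produced.
Diaminopimelate is absent, so UlmH is active.
Activator UlmH is present, so *holT* is transcribed.
So HolT is produced and active.
Shikimate is absent, so PurP is inactive.
Required activator PurP is absent, so *bexR* is not transcribed.
So BexR is not produced.
MoO₄²⁻ is present, so MibF is inactive.
Activator HolT is present, so *oxaV* is transcribed.
→ *oxaV* is ON in A.
Condition B:
Fuculose is present, so VelX is active.
With repressor VelX bound, *pexQ* is not transcribed.
So PexQ is not produced.
Diaminopimelate is present, so UlmH is inactive.
No activator is available at the *holT* promoter, so *holT* is not transcribed.
So HolT is not produced.
Shikimate is present, so PurP is active.
No repressor is bound and PurP is active, so *bexR* is transcribed.
So BexR is produced and active.
MoO₄²⁻ is absent, so MibF is active.
With repressor BexR bound, *oxaV* is not transcribed.
→ *oxaV* is OFF in B.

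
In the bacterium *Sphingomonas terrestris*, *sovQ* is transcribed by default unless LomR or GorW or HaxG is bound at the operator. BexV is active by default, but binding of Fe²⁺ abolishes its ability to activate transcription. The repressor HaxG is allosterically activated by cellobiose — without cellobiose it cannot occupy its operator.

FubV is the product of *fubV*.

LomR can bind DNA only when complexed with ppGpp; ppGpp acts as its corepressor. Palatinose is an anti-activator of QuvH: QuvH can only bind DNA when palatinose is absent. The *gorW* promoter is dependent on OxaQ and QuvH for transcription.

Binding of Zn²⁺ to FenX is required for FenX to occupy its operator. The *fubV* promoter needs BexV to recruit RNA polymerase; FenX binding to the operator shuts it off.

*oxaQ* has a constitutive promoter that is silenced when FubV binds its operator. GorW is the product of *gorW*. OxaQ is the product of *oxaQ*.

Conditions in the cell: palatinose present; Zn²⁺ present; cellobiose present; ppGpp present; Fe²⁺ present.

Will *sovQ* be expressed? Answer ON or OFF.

ppGpp is present, so LomR is active.
Fe²⁺ is present, so BexV is inactive.
Zn²⁺ is present, so FenX is active.
With repressor FenX bound, *fubV* is not transcribed.
So FubV is not produced.
With no repressor bound, *oxaQ* is transcribed.
So OxaQ is produced and active.
Palatinose is present, so QuvH is inactive.
Required activator QuvH is absent, so *gorW* is not transcribed.
So GorW is not produced.
Cellobiose is present, so HaxG is active.
With repressor LomR bound, *sovQ* is not transcribed.

OFF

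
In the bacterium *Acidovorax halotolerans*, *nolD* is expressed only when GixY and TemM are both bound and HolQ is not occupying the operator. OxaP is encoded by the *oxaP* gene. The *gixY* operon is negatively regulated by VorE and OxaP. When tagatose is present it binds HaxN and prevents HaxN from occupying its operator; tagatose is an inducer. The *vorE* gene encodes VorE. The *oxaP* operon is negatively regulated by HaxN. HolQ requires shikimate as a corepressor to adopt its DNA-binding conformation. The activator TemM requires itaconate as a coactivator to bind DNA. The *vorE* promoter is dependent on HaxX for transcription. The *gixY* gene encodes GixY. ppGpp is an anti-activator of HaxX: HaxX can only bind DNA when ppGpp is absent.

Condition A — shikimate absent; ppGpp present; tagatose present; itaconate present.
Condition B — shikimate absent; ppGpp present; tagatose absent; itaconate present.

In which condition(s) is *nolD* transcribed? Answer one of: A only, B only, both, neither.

B only

Condition A:
Shikimate is absent, so HolQ is inactive.
ppGpp is present, so HaxX is inactive.
Required activator HaxX is absent, so *vorE* is not transcribed.
So VorE is not produced.
Tagatose is present, so HaxN is inactive.
With no repressor bound, *oxaP* is transcribed.
So OxaP is produced and active.
With repressor OxaP bound, *gixY* is not transcribed.
So GixY is not produced.
Itaconate is present, so TemM is active.
Required activator GixY is absent, so *nolD* is not transcribed.
→ *nolD* is OFF in A.
Condition B:
Shikimate is absent, so HolQ is inactive.
ppGpp is present, so HaxX is inactive.
Required activator HaxX is absent, so *vorE* is not transcribed.
So VorE is not produced.
Tagatose is absent, so HaxN is active.
With repressor HaxN bound, *oxaP* is not transcribed.
So OxaP is not produced.
With no repressor bound, *gixY* is transcribed.
So GixY is produced and active.
Itaconate is present, so TemM is active.
No repressor is bound and GixY and TemM are active, so *nolD* is transcribed.
→ *nolD* is ON in B.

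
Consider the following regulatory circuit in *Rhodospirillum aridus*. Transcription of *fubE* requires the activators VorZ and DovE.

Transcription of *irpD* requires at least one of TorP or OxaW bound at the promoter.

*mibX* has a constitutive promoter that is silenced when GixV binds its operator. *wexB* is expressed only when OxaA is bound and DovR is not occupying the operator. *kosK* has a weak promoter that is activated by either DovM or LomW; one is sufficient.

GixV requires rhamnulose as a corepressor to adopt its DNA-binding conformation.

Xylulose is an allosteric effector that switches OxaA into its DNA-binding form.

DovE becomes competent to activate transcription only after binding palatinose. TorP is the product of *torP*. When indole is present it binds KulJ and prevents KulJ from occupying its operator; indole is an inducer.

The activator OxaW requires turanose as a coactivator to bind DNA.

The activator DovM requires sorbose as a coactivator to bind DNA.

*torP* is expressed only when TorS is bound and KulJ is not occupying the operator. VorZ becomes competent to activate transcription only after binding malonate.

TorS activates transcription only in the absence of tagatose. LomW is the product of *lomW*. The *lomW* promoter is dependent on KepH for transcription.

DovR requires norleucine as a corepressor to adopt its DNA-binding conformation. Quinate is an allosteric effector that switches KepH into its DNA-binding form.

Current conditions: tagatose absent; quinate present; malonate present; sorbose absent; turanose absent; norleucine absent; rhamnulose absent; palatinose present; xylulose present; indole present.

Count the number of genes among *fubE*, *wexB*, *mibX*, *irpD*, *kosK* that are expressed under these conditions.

5

Malonate is present, so VorZ is active.
Palatinose is present, so DovE is active.
No repressor is bound and VorZ and DovE are active, so *fubE* is transcribed.
→ *fubE* is ON.
Xylulose is present, so OxaA is active.
Norleucine is absent, so DovR is inactive.
No repressor is bound and OxaA is active, so *wexB* is transcribed.
→ *wexB* is ON.
Rhamnulose is absent, so GixV is inactive.
With no repressor bound, *mibX* is transcribed.
→ *mibX* is ON.
Tagatose is absent, so TorS is active.
Indole is present, so KulJ is inactive.
No repressor is bound and TorS is active, so *torP* is transcribed.
So TorP is produced and active.
Turanose is absent, so OxaW is inactive.
Activator TorP is present, so *irpD* is transcribed.
→ *irpD* is ON.
Sorbose is absent, so DovM is inactive.
Quinate is present, so KepH is active.
No repressor is bound and KepH is active, so *lomW* is transcribed.
So LomW is produced and active.
Activator LomW is present, so *kosK* is transcribed.
→ *kosK* is ON.
5 of the 5 genes are transcribed.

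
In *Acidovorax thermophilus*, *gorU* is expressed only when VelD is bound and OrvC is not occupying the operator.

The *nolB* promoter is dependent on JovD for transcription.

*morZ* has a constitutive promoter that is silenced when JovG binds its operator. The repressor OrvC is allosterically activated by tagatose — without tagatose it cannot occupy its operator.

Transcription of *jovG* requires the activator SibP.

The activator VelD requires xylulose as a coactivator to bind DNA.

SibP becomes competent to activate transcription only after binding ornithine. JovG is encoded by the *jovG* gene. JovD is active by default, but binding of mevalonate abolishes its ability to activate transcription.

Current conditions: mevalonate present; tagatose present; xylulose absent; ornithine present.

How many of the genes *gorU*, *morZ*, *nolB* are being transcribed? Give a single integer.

Xylulose is absent, so VelD is inactive.
Tagatose is present, so OrvC is active.
With repressor OrvC bound, *gorU* is not transcribed.
→ *gorU* is OFF.
Ornithine is present, so SibP is active.
No repressor is bound and SibP is active, so *jovG* is transcribed.
So JovG is produced and active.
With repressor JovG bound, *morZ* is not transcribed.
→ *morZ* is OFF.
Mevalonate is present, so JovD is inactive.
Required activator JovD is absent, so *nolB* is not transcribed.
→ *nolB* is OFF.
0 of the 3 genes are transcribed.

0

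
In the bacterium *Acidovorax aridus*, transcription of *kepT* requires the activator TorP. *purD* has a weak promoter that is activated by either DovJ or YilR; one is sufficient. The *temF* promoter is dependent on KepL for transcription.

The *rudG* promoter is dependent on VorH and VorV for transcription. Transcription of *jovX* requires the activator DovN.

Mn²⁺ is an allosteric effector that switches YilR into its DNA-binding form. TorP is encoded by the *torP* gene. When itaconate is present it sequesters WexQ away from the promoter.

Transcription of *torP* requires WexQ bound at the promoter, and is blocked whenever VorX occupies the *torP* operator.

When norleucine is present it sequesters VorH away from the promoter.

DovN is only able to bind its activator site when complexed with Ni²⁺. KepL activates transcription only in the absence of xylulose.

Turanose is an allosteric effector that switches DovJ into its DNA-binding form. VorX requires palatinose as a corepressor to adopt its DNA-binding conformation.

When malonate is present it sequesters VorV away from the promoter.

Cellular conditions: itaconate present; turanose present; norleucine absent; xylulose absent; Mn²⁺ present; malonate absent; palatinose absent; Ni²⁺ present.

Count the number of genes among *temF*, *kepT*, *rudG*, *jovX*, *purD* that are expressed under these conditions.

Xylulose is absent, so KepL is active.
No repressor is bound and KepL is active, so *temF* is transcribed.
→ *temF* is ON.
Palatinose is absent, so VorX is inactive.
Itaconate is present, so WexQ is inactive.
Required activator WexQ is absent, so *torP* is not transcribed.
So TorP is not produced.
Required activator TorP is absent, so *kepT* is not transcribed.
→ *kepT* is OFF.
Norleucine is absent, so VorH is active.
Malonate is absent, so VorV is active.
No repressor is bound and VorH and VorV are active, so *rudG* is transcribed.
→ *rudG* is ON.
Ni²⁺ is present, so DovN is active.
No repressor is bound and DovN is active, so *jovX* is transcribed.
→ *jovX* is ON.
Turanose is present, so DovJ is active.
Mn²⁺ is present, so YilR is active.
Activator DovJ is present, so *purD* is transcribed.
→ *purD* is ON.
4 of the 5 genes are transcribed.

4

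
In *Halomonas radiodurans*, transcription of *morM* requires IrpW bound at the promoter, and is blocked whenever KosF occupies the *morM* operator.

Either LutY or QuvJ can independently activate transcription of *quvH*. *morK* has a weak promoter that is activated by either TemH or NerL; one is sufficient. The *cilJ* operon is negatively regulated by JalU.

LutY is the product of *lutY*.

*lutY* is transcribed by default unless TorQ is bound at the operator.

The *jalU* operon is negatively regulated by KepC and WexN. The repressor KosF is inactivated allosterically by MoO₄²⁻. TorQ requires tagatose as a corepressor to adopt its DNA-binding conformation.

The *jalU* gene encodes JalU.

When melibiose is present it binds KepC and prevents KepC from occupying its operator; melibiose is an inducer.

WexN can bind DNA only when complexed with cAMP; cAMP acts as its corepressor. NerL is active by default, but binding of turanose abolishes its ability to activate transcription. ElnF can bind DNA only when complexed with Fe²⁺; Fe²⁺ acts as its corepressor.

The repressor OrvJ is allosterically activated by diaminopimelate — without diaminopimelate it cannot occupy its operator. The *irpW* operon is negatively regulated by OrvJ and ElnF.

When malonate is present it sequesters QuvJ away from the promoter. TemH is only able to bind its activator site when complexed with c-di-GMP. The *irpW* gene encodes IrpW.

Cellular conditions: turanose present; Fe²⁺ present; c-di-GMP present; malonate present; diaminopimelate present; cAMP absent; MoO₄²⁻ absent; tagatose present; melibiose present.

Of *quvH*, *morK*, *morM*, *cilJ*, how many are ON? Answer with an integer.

1

Tagatose is present, so TorQ is active.
With repressor TorQ bound, *lutY* is not transcribed.
So LutY is not produced.
Malonate is present, so QuvJ is inactive.
No activator is available at the *quvH* promoter, so *quvH* is not transcribed.
→ *quvH* is OFF.
c-di-GMP is present, so TemH is active.
Turanose is present, so NerL is inactive.
Activator TemH is present, so *morK* is transcribed.
→ *morK* is ON.
MoO₄²⁻ is absent, so KosF is active.
Diaminopimelate is present, so OrvJ is active.
Fe²⁺ is present, so ElnF is active.
With repressor OrvJ bound, *irpW* is not transcribed.
So IrpW is not produced.
With repressor KosF bound, *morM* is not transcribed.
→ *morM* is OFF.
Melibiose is present, so KepC is inactive.
cAMP is absent, so WexN is inactive.
With no repressor bound, *jalU* is transcribed.
So JalU is produced and active.
With repressor JalU bound, *cilJ* is not transcribed.
→ *cilJ* is OFF.
1 of the 4 genes is transcribed.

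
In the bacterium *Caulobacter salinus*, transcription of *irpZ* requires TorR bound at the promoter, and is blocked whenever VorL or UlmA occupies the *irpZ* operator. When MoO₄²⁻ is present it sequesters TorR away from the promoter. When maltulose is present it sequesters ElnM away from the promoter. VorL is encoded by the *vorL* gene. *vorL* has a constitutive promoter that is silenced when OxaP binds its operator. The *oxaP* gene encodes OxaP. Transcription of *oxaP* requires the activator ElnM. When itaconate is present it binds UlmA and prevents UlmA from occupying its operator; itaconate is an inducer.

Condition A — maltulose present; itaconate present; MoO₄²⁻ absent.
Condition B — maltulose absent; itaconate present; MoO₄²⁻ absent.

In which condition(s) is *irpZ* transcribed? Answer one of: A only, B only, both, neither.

Condition A:
Maltulose is present, so ElnM is inactive.
Required activator ElnM is absent, so *oxaP* is not transcribed.
So OxaP is not produced.
With no repressor bound, *vorL* is transcribed.
So VorL is produced and active.
Itaconate is present, so UlmA is inactive.
MoO₄²⁻ is absent, so TorR is active.
With repressor VorL bound, *irpZ* is not transcribed.
→ *irpZ* is OFF in A.
Condition B:
Maltulose is absent, so ElnM is active.
No repressor is bound and ElnM is active, so *oxaP* is transcribed.
So OxaP is produced and active.
With repressor OxaP bound, *vorL* is not transcribed.
So VorL is not produced.
Itaconate is present, so UlmA is inactive.
MoO₄²⁻ is absent, so TorR is active.
No repressor is bound and TorR is active, so *irpZ* is transcribed.
→ *irpZ* is ON in B.

B only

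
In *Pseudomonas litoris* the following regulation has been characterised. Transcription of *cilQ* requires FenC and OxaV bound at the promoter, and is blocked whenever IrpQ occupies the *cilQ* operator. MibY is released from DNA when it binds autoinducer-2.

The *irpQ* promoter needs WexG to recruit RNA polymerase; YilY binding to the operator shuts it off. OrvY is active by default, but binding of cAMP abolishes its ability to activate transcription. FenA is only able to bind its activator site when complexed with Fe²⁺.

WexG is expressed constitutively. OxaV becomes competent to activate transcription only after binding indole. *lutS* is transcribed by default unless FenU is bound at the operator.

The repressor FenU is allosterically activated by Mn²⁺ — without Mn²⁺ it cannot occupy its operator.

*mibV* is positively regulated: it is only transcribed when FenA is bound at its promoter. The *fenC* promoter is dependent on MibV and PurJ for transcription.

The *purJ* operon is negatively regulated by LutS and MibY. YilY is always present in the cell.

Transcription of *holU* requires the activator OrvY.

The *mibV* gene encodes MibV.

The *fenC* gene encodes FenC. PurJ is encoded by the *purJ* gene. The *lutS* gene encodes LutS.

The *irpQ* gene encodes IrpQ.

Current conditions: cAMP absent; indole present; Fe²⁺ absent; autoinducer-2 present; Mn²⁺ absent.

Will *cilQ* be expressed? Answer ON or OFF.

YilY is produced constitutively and is active.
WexG is produced constitutively and is active.
With repressor YilY bound, *irpQ* is not transcribed.
So IrpQ is not produced.
Fe²⁺ is absent, so FenA is inactive.
Required activator FenA is absent, so *mibV* is not transcribed.
So MibV is not produced.
Mn²⁺ is absent, so FenU is inactive.
With no repressor bound, *lutS* is transcribed.
So LutS is produced and active.
Autoinducer-2 is present, so MibY is inactive.
With repressor LutS bound, *purJ* is not transcribed.
So PurJ is not produced.
Required activator MibV is absent, so *fenC* is not transcribed.
So FenC is not produced.
Indole is present, so OxaV is active.
Required activator FenC is absent, so *cilQ* is not transcribed.

OFF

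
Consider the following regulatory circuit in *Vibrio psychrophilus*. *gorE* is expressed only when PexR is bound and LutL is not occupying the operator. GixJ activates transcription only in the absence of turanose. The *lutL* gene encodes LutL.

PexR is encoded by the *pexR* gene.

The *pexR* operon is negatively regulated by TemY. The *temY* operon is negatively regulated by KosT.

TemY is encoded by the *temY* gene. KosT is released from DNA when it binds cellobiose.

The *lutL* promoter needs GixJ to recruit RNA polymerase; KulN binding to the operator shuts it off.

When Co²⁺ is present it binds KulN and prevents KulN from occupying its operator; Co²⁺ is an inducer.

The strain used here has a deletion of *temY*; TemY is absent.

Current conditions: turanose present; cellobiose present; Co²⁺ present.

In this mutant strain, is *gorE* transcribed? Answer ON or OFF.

TemY is non-functional in this strain, so it has no effect.
With no repressor bound, *pexR* is transcribed.
So PexR is produced and active.
Turanose is present, so GixJ is inactive.
Co²⁺ is present, so KulN is inactive.
Required activator GixJ is absent, so *lutL* is not transcribed.
So LutL is not produced.
No repressor is bound and PexR is active, so *gorE* is transcribed.

ON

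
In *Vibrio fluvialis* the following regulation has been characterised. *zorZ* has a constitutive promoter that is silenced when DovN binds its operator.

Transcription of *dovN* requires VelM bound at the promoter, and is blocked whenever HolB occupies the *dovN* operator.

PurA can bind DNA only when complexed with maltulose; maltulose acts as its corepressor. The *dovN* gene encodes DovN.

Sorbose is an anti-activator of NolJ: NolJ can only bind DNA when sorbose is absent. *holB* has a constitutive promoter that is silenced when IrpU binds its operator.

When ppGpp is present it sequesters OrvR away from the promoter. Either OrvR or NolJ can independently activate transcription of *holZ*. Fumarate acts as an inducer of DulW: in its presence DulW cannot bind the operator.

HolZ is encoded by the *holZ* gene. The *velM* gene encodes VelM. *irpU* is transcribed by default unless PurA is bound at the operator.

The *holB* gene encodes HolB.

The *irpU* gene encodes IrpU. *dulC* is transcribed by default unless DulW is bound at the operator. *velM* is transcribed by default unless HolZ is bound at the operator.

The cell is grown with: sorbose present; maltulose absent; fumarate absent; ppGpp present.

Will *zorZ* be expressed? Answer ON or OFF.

ppGpp is present, so OrvR is inactive.
Sorbose is present, so NolJ is inactive.
No activator is available at the *holZ* promoter, so *holZ* is not transcribed.
So HolZ is not produced.
With no repressor bound, *velM* is transcribed.
So VelM is produced and active.
Maltulose is absent, so PurA is inactive.
With no repressor bound, *irpU* is transcribed.
So IrpU is produced and active.
With repressor IrpU bound, *holB* is not transcribed.
So HolB is not produced.
No repressor is bound and VelM is active, so *dovN* is transcribed.
So DovN is produced and active.
With repressor DovN bound, *zorZ* is not transcribed.

OFF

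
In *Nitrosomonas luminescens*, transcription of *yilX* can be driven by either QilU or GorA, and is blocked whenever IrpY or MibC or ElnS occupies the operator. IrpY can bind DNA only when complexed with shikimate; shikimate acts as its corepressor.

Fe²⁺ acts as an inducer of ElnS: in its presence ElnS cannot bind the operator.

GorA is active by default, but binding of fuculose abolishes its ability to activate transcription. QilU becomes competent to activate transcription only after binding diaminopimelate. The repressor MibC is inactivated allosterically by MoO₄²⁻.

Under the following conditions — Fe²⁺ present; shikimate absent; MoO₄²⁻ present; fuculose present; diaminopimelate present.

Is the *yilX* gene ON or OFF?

ON

Diaminopimelate is present, so QilU is active.
Shikimate is absent, so IrpY is inactive.
Fuculose is present, so GorA is inactive.
MoO₄²⁻ is present, so MibC is inactive.
Fe²⁺ is present, so ElnS is inactive.
Activator QilU is present, so *yilX* is transcribed.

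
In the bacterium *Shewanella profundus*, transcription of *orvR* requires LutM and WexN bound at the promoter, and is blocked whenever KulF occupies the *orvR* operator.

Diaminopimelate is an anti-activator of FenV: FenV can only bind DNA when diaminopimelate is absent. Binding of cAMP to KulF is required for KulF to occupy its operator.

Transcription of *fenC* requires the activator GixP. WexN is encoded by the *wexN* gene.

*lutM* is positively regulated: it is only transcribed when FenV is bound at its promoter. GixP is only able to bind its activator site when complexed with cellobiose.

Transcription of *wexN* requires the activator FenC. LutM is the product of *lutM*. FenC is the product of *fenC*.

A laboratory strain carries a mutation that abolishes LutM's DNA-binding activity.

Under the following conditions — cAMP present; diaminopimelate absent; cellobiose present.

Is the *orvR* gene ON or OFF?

OFF

LutM is non-functional in this strain, so it has no effect.
cAMP is present, so KulF is active.
Cellobiose is present, so GixP is active.
No repressor is bound and GixP is active, so *fenC* is transcribed.
So FenC is produced and active.
No repressor is bound and FenC is active, so *wexN* is transcribed.
So WexN is produced and active.
With repressor KulF bound, *orvR* is not transcribed.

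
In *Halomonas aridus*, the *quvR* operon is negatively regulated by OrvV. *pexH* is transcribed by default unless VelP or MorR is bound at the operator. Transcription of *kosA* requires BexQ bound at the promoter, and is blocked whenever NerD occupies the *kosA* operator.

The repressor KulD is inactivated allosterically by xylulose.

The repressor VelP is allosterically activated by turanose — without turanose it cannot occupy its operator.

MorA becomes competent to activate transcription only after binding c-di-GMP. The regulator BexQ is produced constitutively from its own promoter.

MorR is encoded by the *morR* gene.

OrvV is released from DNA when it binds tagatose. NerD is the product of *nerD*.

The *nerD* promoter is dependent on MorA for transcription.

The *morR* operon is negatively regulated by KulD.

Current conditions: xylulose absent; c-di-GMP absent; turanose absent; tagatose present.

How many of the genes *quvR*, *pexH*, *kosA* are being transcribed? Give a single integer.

Tagatose is present, so OrvV is inactive.
With no repressor bound, *quvR* is transcribed.
→ *quvR* is ON.
Turanose is absent, so VelP is inactive.
Xylulose is absent, so KulD is active.
With repressor KulD bound, *morR* is not transcribed.
So MorR is not produced.
With no repressor bound, *pexH* is transcribed.
→ *pexH* is ON.
c-di-GMP is absent, so MorA is inactive.
Required activator MorA is absent, so *nerD* is not transcribed.
So NerD is not produced.
BexQ is produced constitutively and is active.
No repressor is bound and BexQ is active, so *kosA* is transcribed.
→ *kosA* is ON.
3 of the 3 genes are transcribed.

3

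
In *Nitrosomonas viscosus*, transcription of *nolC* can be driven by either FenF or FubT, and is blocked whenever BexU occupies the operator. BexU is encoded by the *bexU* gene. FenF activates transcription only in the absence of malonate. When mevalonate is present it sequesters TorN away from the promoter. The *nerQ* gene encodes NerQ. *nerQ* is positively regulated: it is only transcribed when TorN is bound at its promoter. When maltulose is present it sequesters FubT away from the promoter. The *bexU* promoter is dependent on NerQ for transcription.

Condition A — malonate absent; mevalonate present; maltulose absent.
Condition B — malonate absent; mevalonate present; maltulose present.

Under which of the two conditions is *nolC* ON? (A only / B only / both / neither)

both

Condition A:
Malonate is absent, so FenF is active.
Mevalonate is present, so TorN is inactive.
Required activator TorN is absent, so *nerQ* is not transcribed.
So NerQ is not produced.
Required activator NerQ is absent, so *bexU* is not transcribed.
So BexU is not produced.
Maltulose is absent, so FubT is active.
Activator FenF is present, so *nolC* is transcribed.
→ *nolC* is ON in A.
Condition B:
Malonate is absent, so FenF is active.
Mevalonate is present, so TorN is inactive.
Required activator TorN is absent, so *nerQ* is not transcribed.
So NerQ is not produced.
Required activator NerQ is absent, so *bexU* is not transcribed.
So BexU is not produced.
Maltulose is present, so FubT is inactive.
Activator FenF is present, so *nolC* is transcribed.
→ *nolC* is ON in B.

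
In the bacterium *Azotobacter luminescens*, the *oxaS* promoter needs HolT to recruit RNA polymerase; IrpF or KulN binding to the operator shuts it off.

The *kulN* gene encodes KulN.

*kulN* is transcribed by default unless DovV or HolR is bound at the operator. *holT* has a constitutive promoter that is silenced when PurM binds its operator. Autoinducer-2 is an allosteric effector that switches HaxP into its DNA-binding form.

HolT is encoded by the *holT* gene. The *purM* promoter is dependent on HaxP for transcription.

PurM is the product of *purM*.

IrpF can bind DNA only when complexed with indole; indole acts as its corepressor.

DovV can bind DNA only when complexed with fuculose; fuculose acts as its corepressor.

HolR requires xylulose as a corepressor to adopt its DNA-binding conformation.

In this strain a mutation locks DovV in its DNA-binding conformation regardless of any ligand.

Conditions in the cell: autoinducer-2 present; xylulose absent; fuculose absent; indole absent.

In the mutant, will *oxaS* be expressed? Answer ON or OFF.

OFF

Autoinducer-2 is present, so HaxP is active.
No repressor is bound and HaxP is active, so *purM* is transcribed.
So PurM is produced and active.
With repressor PurM bound, *holT* is not transcribed.
So HolT is not produced.
Indole is absent, so IrpF is inactive.
DovV is constitutively active in this strain.
Xylulose is absent, so HolR is inactive.
With repressor DovV bound, *kulN* is not transcribed.
So KulN is not produced.
Required activator HolT is absent, so *oxaS* is not transcribed.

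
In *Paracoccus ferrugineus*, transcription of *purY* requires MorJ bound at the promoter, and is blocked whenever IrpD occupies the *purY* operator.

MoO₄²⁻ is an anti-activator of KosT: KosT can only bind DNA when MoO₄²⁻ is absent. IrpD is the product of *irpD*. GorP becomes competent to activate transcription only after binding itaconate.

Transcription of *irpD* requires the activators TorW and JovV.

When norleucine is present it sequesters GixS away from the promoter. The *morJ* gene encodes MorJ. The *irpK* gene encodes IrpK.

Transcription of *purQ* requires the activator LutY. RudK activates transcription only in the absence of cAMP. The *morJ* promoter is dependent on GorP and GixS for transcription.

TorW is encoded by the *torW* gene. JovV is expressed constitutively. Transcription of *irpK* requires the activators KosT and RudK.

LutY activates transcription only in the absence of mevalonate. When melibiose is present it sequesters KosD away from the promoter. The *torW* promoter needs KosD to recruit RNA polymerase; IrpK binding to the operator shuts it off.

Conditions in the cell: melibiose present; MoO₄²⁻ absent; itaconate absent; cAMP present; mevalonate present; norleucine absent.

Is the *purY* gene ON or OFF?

Itaconate is absent, so GorP is inactive.
Norleucine is absent, so GixS is active.
Required activator GorP is absent, so *morJ* is not transcribed.
So MorJ is not produced.
Melibiose is present, so KosD is inactive.
MoO₄²⁻ is absent, so KosT is active.
cAMP is present, so RudK is inactive.
Required activator RudK is absent, so *irpK* is not transcribed.
So IrpK is not produced.
Required activator KosD is absent, so *torW* is not transcribed.
So TorW is not produced.
JovV is produced constitutively and is active.
Required activator TorW is absent, so *irpD* is not transcribed.
So IrpD is not produced.
Required activator MorJ is absent, so *purY* is not transcribed.

OFF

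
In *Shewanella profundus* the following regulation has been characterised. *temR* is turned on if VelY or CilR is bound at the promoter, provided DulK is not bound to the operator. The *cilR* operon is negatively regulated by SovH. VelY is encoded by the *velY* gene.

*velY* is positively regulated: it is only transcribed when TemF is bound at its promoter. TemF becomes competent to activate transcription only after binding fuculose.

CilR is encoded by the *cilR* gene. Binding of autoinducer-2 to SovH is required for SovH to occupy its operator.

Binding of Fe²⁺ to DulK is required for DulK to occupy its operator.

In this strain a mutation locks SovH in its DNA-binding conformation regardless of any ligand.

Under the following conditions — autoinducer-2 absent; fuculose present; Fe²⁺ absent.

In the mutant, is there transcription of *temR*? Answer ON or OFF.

ON

Fuculose is present, so TemF is active.
No repressor is bound and TemF is active, so *velY* is transcribed.
So VelY is produced and active.
Fe²⁺ is absent, so DulK is inactive.
SovH is constitutively active in this strain.
With repressor SovH bound, *cilR* is not transcribed.
So CilR is not produced.
Activator VelY is present, so *temR* is transcribed.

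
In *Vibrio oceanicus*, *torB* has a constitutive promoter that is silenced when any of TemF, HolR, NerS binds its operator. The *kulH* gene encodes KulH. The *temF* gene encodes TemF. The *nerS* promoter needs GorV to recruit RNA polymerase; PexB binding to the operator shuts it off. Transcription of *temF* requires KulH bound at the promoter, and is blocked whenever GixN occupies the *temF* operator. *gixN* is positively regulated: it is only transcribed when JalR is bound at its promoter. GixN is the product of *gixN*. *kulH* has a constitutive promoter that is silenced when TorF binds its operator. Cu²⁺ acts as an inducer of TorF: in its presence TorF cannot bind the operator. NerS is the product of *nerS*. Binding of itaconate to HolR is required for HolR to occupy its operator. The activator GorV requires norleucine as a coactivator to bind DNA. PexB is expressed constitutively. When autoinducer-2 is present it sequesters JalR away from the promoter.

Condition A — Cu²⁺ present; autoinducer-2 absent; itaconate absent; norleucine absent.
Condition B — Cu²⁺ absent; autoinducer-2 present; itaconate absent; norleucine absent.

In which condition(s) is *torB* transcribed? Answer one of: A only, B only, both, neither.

Condition A:
Cu²⁺ is present, so TorF is inactive.
With no repressor bound, *kulH* is transcribed.
So KulH is produced and active.
Autoinducer-2 is absent, so JalR is active.
No repressor is bound and JalR is active, so *gixN* is transcribed.
So GixN is produced and active.
With repressor GixN bound, *temF* is not transcribed.
So TemF is not produced.
Itaconate is absent, so HolR is inactive.
PexB is produced constitutively and is active.
Norleucine is absent, so GorV is inactive.
With repressor PexB bound, *nerS* is not transcribed.
So NerS is not produced.
With no repressor bound, *torB* is transcribed.
→ *torB* is ON in A.
Condition B:
Cu²⁺ is absent, so TorF is active.
With repressor TorF bound, *kulH* is not transcribed.
So KulH is not produced.
Autoinducer-2 is present, so JalR is inactive.
Required activator JalR is absent, so *gixN* is not transcribed.
So GixN is not produced.
Required activator KulH is absent, so *temF* is not transcribed.
So TemF is not produced.
Itaconate is absent, so HolR is inactive.
PexB is produced constitutively and is active.
Norleucine is absent, so GorV is inactive.
With repressor PexB bound, *nerS* is not transcribed.
So NerS is not produced.
With no repressor bound, *torB* is transcribed.
→ *torB* is ON in B.

both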